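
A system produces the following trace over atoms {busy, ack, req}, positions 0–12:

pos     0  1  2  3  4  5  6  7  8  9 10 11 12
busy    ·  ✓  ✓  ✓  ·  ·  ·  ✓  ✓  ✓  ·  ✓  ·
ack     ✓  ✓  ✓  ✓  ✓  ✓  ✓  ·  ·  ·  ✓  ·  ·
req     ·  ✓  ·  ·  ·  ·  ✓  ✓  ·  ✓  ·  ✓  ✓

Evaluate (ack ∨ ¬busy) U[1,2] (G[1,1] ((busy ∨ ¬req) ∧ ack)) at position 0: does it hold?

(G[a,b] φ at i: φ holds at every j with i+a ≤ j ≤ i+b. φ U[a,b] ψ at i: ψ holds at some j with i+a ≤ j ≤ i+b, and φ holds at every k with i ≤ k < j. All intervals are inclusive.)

Holds

Need some j in [1,2] with G[1,1] ((busy ∨ ¬req) ∧ ack), and (ack ∨ ¬busy) at every k in [0,j-1].
  j=1: G[1,1] ((busy ∨ ¬req) ∧ ack) holds; (ack ∨ ¬busy) holds at every k in [0,0] → satisfied.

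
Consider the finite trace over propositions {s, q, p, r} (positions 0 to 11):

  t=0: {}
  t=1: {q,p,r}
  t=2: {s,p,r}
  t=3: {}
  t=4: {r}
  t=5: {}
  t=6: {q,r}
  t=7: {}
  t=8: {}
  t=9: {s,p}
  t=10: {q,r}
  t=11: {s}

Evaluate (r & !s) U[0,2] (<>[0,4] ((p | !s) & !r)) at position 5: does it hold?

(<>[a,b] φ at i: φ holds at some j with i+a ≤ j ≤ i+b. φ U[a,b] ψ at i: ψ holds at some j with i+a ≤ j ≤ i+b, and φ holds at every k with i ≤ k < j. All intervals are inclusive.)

Need some j in [5,7] with <>[0,4] ((p | !s) & !r), and (r & !s) at every k in [5,j-1].
  j=5: <>[0,4] ((p | !s) & !r) holds; no prefix to check → satisfied.

Holds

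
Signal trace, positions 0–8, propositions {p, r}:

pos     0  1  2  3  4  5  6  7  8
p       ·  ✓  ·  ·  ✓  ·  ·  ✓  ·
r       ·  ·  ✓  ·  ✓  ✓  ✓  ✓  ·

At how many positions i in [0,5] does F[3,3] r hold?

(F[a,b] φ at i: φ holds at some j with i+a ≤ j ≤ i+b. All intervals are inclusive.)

4

Evaluate at each i in [0,5]:
  i=0: ✗ (none in [3,3])
  i=1: ✓ (witness j=4)
  i=2: ✓ (witness j=5)
  i=3: ✓ (witness j=6)
  i=4: ✓ (witness j=7)
  i=5: ✗ (none in [8,8])
Positions where it holds: {1, 2, 3, 4} → 4.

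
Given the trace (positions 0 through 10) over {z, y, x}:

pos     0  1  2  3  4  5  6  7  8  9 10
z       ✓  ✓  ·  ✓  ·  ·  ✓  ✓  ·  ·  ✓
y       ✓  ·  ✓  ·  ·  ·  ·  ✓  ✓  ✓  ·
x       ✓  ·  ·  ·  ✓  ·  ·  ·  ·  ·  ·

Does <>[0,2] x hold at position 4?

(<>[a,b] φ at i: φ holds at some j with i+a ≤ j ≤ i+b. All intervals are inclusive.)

Holds

Check x at each j in [4,6]:
  j=4: true
  j=5: false
  j=6: false
Found at j=4 → formula holds.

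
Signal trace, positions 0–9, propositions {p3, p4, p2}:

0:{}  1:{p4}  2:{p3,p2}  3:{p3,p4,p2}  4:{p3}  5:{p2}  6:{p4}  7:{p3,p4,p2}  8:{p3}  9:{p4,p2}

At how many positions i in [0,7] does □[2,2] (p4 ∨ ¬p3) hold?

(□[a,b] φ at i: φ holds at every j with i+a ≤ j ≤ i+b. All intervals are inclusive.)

Evaluate at each i in [0,7]:
  i=0: ✗ (fails at j=2)
  i=1: ✓ (all of [3,3])
  i=2: ✗ (fails at j=4)
  i=3: ✓ (all of [5,5])
  i=4: ✓ (all of [6,6])
  i=5: ✓ (all of [7,7])
  i=6: ✗ (fails at j=8)
  i=7: ✓ (all of [9,9])
Positions where it holds: {1, 3, 4, 5, 7} → 5.

5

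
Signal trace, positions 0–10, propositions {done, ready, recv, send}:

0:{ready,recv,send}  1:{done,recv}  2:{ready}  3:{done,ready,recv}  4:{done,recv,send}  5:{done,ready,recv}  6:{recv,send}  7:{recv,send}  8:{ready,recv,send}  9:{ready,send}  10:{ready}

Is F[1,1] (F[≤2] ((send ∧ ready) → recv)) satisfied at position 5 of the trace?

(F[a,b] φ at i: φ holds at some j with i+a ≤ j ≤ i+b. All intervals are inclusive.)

Yes

Check F[≤2] ((send ∧ ready) → recv) at each j in [6,6]:
  j=6: holds (witness at 6)
Found at j=6 → formula holds.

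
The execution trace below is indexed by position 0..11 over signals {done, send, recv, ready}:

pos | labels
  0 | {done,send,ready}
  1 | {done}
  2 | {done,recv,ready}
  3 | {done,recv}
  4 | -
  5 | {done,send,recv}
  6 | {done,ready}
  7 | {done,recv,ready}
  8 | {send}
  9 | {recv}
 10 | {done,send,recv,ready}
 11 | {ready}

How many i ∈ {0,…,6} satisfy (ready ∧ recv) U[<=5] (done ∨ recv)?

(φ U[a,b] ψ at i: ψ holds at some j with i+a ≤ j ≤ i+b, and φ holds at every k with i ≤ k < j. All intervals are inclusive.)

Evaluate at each i in [0,6]:
  i=0: ✓ (rhs at j=0)
  i=1: ✓ (rhs at j=1)
  i=2: ✓ (rhs at j=2)
  i=3: ✓ (rhs at j=3)
  i=4: ✗ (lhs fails at k=4 before rhs at j=5)
  i=5: ✓ (rhs at j=5)
  i=6: ✓ (rhs at j=6)
Positions where it holds: {0, 1, 2, 3, 5, 6} → 6.

6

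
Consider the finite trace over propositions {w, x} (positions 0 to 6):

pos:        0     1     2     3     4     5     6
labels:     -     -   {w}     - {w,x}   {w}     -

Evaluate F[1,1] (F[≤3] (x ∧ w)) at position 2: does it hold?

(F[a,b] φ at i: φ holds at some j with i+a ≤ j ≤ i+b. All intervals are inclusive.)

Holds

Check F[≤3] (x ∧ w) at each j in [3,3]:
  j=3: holds (witness at 4)
Found at j=3 → formula holds.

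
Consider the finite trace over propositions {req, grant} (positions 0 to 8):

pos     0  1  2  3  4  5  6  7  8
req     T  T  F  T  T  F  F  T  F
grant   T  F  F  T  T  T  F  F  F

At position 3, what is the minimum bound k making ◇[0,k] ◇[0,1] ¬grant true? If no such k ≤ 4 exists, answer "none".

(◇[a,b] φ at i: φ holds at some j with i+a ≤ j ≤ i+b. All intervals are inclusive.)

Scan j = 3,4,… for ◇[0,1] ¬grant:
  j=3: fails
  j=4: fails
  j=5: holds
First hit at j=5, so smallest k = 5-3 = 2.

2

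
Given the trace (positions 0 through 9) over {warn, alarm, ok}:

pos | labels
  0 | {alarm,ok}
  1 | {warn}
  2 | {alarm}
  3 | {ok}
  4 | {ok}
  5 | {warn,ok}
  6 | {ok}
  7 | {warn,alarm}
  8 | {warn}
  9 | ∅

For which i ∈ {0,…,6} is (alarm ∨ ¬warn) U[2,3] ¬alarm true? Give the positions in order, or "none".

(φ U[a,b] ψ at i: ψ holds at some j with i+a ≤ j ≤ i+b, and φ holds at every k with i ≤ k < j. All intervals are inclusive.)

2, 3, 6

Evaluate at each i in [0,6]:
  i=0: ✗ (lhs fails at k=1 before rhs at j=3)
  i=1: ✗ (lhs fails at k=1 before rhs at j=3)
  i=2: ✓ (rhs at j=4; lhs holds on [2,3])
  i=3: ✓ (rhs at j=5; lhs holds on [3,4])
  i=4: ✗ (lhs fails at k=5 before rhs at j=6)
  i=5: ✗ (lhs fails at k=5 before rhs at j=8)
  i=6: ✓ (rhs at j=8; lhs holds on [6,7])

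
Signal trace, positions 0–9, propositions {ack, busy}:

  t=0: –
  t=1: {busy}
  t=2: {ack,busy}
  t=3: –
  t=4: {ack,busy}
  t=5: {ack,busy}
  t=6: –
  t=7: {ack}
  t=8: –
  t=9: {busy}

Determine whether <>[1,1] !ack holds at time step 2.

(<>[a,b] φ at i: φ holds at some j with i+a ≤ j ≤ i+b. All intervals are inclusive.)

Check !ack at each j in [3,3]:
  j=3: true
Found at j=3 → formula holds.

Yes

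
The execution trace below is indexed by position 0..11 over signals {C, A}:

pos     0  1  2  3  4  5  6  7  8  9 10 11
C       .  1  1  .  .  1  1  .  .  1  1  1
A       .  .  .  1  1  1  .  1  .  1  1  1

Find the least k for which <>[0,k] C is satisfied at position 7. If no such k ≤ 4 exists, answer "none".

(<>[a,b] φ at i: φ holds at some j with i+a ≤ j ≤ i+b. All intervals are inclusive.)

2

Scan j = 7,8,… for C:
  j=7: fails
  j=8: fails
  j=9: holds
First hit at j=9, so smallest k = 9-7 = 2.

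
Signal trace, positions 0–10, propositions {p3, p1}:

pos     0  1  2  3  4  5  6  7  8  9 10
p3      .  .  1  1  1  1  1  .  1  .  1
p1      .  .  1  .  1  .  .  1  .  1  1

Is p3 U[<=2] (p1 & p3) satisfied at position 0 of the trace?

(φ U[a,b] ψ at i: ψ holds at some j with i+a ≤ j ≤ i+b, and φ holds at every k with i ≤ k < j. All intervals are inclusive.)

Need some j in [0,2] with (p1 & p3), and p3 at every k in [0,j-1].
  j=0: (p1 & p3) false.
  j=1: (p1 & p3) false.
  j=2: (p1 & p3) holds, but p3 fails at k=0 → not this j.
No j in the window works → until fails.

False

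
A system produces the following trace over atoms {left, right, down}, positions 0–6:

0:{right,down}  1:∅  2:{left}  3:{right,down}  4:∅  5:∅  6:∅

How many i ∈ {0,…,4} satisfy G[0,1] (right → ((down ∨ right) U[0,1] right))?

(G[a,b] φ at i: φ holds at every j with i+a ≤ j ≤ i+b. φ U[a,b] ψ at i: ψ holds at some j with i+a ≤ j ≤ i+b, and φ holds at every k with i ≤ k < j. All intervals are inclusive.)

Evaluate at each i in [0,4]:
  i=0: ✓ (all of [0,1])
  i=1: ✓ (all of [1,2])
  i=2: ✓ (all of [2,3])
  i=3: ✓ (all of [3,4])
  i=4: ✓ (all of [4,5])
Positions where it holds: {0, 1, 2, 3, 4} → 5.

5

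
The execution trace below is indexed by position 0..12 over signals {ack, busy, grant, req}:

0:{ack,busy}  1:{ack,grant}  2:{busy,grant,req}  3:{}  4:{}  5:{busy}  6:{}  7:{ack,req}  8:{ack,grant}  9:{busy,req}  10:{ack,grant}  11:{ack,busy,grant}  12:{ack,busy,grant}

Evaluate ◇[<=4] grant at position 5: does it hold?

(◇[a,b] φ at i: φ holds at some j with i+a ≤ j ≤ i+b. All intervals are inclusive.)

Holds

Check grant at each j in [5,9]:
  j=5: false
  j=6: false
  j=7: false
  j=8: true
  j=9: false
Found at j=8 → formula holds.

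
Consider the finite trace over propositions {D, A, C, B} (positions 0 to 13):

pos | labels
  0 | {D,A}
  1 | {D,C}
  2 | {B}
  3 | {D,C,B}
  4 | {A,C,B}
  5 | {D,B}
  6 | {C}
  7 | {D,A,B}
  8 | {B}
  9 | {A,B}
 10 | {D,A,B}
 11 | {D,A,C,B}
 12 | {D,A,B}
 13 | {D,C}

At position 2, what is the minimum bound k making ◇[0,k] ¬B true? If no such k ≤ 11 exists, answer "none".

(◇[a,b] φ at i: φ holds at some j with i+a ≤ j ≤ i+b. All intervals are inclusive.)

4

Scan j = 2,3,… for ¬B:
  j=2: fails
  j=3: fails
  j=4: fails
  j=5: fails
  j=6: holds
First hit at j=6, so smallest k = 6-2 = 4.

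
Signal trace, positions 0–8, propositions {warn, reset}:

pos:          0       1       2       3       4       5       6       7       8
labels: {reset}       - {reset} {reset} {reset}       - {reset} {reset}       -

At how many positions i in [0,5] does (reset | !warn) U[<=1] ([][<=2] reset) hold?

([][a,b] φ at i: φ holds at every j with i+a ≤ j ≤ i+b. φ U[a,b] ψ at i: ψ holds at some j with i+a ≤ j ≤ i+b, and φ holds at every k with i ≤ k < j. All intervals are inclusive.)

Evaluate at each i in [0,5]:
  i=0: ✗ (no rhs in [0,1])
  i=1: ✓ (rhs at j=2; lhs holds on [1,1])
  i=2: ✓ (rhs at j=2)
  i=3: ✗ (no rhs in [3,4])
  i=4: ✗ (no rhs in [4,5])
  i=5: ✗ (no rhs in [5,6])
Positions where it holds: {1, 2} → 2.

2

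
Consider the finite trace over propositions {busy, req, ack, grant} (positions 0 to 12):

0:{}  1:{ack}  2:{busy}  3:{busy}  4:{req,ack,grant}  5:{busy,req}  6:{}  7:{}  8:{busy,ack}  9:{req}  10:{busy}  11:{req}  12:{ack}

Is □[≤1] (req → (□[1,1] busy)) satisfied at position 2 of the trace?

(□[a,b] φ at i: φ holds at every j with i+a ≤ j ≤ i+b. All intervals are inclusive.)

Yes

Check (req → (□[1,1] busy)) at every j in [2,3]:
  j=2: antecedent false → ✓
  j=3: antecedent false → ✓
All positions satisfy it → formula holds.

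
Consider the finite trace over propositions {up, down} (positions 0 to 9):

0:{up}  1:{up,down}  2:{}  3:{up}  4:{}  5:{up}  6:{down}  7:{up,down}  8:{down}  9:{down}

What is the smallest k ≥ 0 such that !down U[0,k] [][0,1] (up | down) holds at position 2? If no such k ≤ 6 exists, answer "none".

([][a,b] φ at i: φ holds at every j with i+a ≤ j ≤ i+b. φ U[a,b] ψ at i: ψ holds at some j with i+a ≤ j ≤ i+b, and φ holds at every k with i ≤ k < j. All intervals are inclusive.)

3

Need earliest j ≥ 2 with [][0,1] (up | down), and !down at every k in [2,j-1].
  j=2: rhs fails.
  j=3: rhs fails.
  j=4: rhs fails.
  j=5: rhs holds; lhs holds on [2,4]. k = 3.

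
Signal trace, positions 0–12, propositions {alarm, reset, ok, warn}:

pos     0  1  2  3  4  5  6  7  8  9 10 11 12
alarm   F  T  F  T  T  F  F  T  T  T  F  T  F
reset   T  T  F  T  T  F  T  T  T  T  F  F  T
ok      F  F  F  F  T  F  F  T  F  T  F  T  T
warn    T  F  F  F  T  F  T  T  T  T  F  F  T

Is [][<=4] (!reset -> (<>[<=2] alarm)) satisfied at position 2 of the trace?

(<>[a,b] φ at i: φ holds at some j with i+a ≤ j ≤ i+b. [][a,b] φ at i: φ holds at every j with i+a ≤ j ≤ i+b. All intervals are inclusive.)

Check (!reset -> (<>[<=2] alarm)) at every j in [2,6]:
  j=2: antecedent true; consequent holds (witness at 3) → ✓
  j=3: antecedent false → ✓
  j=4: antecedent false → ✓
  j=5: antecedent true; consequent holds (witness at 7) → ✓
  j=6: antecedent false → ✓
All positions satisfy it → formula holds.

True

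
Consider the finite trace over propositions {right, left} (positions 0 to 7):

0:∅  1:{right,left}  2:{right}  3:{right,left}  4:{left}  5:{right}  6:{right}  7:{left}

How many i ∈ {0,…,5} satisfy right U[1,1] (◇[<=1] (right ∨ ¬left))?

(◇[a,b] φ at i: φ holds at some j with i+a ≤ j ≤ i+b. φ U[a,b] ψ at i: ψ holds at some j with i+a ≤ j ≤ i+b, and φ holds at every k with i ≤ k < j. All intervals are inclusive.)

Evaluate at each i in [0,5]:
  i=0: ✗ (lhs fails at k=0 before rhs at j=1)
  i=1: ✓ (rhs at j=2; lhs holds on [1,1])
  i=2: ✓ (rhs at j=3; lhs holds on [2,2])
  i=3: ✓ (rhs at j=4; lhs holds on [3,3])
  i=4: ✗ (lhs fails at k=4 before rhs at j=5)
  i=5: ✓ (rhs at j=6; lhs holds on [5,5])
Positions where it holds: {1, 2, 3, 5} → 4.

4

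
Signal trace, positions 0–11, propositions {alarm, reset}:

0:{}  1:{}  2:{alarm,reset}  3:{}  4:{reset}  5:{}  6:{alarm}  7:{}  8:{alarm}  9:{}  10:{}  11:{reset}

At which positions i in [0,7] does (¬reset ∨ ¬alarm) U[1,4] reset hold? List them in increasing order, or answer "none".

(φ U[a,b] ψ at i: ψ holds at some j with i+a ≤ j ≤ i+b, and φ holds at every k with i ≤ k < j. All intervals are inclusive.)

0, 1, 3, 7

Evaluate at each i in [0,7]:
  i=0: ✓ (rhs at j=2; lhs holds on [0,1])
  i=1: ✓ (rhs at j=2; lhs holds on [1,1])
  i=2: ✗ (lhs fails at k=2 before rhs at j=4)
  i=3: ✓ (rhs at j=4; lhs holds on [3,3])
  i=4: ✗ (no rhs in [5,8])
  i=5: ✗ (no rhs in [6,9])
  i=6: ✗ (no rhs in [7,10])
  i=7: ✓ (rhs at j=11; lhs holds on [7,10])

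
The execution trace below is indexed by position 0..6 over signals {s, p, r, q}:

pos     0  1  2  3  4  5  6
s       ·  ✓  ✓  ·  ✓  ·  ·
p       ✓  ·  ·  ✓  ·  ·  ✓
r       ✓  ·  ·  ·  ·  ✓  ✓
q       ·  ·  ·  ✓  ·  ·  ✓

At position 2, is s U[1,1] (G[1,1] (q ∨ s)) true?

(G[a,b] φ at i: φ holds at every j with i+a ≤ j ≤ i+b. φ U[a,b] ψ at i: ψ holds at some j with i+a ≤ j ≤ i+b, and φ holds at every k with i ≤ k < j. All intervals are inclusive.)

Need some j in [3,3] with G[1,1] (q ∨ s), and s at every k in [2,j-1].
  j=3: G[1,1] (q ∨ s) holds; s holds at every k in [2,2] → satisfied.

True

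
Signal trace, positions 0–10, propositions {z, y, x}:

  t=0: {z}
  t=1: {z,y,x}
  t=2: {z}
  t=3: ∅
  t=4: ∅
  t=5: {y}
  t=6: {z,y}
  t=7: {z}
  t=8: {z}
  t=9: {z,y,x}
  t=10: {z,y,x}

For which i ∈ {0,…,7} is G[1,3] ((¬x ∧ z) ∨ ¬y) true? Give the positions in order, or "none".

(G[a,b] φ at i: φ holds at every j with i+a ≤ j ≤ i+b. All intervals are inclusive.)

1, 5

Evaluate at each i in [0,7]:
  i=0: ✗ (fails at j=1)
  i=1: ✓ (all of [2,4])
  i=2: ✗ (fails at j=5)
  i=3: ✗ (fails at j=5)
  i=4: ✗ (fails at j=5)
  i=5: ✓ (all of [6,8])
  i=6: ✗ (fails at j=9)
  i=7: ✗ (fails at j=9)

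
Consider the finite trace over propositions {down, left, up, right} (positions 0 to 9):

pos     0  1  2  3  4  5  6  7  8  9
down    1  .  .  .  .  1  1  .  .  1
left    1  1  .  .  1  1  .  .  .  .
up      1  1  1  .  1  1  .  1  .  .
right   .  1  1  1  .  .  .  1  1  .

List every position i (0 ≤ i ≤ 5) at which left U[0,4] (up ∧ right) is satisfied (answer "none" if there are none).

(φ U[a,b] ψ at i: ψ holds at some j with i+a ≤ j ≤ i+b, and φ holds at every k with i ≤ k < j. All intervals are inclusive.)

Evaluate at each i in [0,5]:
  i=0: ✓ (rhs at j=1; lhs holds on [0,0])
  i=1: ✓ (rhs at j=1)
  i=2: ✓ (rhs at j=2)
  i=3: ✗ (lhs fails at k=3 before rhs at j=7)
  i=4: ✗ (lhs fails at k=6 before rhs at j=7)
  i=5: ✗ (lhs fails at k=6 before rhs at j=7)

0, 1, 2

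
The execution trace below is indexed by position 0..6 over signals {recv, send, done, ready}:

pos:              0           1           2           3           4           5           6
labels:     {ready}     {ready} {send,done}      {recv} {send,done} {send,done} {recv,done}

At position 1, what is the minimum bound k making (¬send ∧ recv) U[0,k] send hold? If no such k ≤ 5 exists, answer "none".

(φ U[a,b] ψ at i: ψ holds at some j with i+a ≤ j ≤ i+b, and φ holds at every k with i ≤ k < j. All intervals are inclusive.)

Need earliest j ≥ 1 with send, and (¬send ∧ recv) at every k in [1,j-1].
  j=1: rhs fails.
  j=2: rhs holds but lhs fails at k=1.
  j=3: rhs fails.
  j=4: rhs holds but lhs fails at k=1.
  j=5: rhs holds but lhs fails at k=1.
  j=6: rhs fails.
No witness within the range → none.

none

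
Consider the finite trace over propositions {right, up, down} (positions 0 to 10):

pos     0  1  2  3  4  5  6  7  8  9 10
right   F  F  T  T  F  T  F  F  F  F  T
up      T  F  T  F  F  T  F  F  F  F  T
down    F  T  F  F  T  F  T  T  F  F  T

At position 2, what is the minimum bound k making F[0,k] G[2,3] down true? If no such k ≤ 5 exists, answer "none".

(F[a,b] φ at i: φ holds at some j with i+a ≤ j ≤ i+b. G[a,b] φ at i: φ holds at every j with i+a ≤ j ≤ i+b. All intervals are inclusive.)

Scan j = 2,3,… for G[2,3] down:
  j=2: fails
  j=3: fails
  j=4: holds
First hit at j=4, so smallest k = 4-2 = 2.

2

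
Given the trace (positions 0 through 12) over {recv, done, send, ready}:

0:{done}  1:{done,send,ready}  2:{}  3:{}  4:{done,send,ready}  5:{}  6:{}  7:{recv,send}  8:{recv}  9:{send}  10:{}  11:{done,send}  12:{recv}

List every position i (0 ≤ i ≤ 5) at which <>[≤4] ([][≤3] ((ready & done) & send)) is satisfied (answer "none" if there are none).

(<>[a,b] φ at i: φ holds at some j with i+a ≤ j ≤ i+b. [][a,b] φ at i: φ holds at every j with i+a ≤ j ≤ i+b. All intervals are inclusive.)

none

Evaluate at each i in [0,5]:
  i=0: ✗ (none in [0,4])
  i=1: ✗ (none in [1,5])
  i=2: ✗ (none in [2,6])
  i=3: ✗ (none in [3,7])
  i=4: ✗ (none in [4,8])
  i=5: ✗ (none in [5,9])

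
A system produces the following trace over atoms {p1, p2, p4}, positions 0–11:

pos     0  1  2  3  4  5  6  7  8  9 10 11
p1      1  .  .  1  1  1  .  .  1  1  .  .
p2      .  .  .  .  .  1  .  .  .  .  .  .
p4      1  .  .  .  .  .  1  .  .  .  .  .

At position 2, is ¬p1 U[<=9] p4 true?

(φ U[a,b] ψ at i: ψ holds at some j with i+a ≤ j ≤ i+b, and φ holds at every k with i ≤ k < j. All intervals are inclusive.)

Does not hold

Need some j in [2,11] with p4, and ¬p1 at every k in [2,j-1].
  j=2: p4 false.
  j=3: p4 false.
  j=4: p4 false.
  j=5: p4 false.
  j=6: p4 holds, but ¬p1 fails at k=3 → not this j.
  j=7: p4 false.
  j=8: p4 false.
  j=9: p4 false.
  j=10: p4 false.
  j=11: p4 false.
No j in the window works → until fails.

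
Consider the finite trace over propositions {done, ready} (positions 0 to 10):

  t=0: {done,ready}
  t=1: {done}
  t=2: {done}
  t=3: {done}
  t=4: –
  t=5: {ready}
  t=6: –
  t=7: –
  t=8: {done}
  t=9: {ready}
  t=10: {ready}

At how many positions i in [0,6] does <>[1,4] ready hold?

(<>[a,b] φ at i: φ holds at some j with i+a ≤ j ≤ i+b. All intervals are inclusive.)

6

Evaluate at each i in [0,6]:
  i=0: ✗ (none in [1,4])
  i=1: ✓ (witness j=5)
  i=2: ✓ (witness j=5)
  i=3: ✓ (witness j=5)
  i=4: ✓ (witness j=5)
  i=5: ✓ (witness j=9)
  i=6: ✓ (witness j=9)
Positions where it holds: {1, 2, 3, 4, 5, 6} → 6.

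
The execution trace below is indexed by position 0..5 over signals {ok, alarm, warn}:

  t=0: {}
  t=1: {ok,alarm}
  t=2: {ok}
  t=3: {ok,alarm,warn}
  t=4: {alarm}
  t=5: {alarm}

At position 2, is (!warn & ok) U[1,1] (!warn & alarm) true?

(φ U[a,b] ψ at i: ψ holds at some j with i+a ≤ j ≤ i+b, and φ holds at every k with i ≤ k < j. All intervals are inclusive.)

Does not hold

Need some j in [3,3] with (!warn & alarm), and (!warn & ok) at every k in [2,j-1].
  j=3: (!warn & alarm) false.
No j in the window works → until fails.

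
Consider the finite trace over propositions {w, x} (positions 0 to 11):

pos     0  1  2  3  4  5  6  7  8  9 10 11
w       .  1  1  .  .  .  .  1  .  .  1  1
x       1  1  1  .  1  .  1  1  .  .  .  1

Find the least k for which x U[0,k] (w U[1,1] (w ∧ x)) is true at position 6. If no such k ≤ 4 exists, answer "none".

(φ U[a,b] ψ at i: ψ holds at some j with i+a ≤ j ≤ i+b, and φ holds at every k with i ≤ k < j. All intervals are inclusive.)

Need earliest j ≥ 6 with (w U[1,1] (w ∧ x)), and x at every k in [6,j-1].
  j=6: rhs fails.
  j=7: rhs fails.
  j=8: rhs fails.
  j=9: rhs fails.
  j=10: rhs holds but lhs fails at k=8.
No witness within the range → none.

none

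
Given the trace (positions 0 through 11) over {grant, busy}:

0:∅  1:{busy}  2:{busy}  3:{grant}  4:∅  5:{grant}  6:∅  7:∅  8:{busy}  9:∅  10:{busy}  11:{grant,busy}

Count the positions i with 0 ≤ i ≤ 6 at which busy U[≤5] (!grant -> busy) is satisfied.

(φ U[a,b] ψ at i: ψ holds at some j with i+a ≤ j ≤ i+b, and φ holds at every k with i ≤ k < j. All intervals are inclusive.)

Evaluate at each i in [0,6]:
  i=0: ✗ (lhs fails at k=0 before rhs at j=1)
  i=1: ✓ (rhs at j=1)
  i=2: ✓ (rhs at j=2)
  i=3: ✓ (rhs at j=3)
  i=4: ✗ (lhs fails at k=4 before rhs at j=5)
  i=5: ✓ (rhs at j=5)
  i=6: ✗ (lhs fails at k=6 before rhs at j=8)
Positions where it holds: {1, 2, 3, 5} → 4.

4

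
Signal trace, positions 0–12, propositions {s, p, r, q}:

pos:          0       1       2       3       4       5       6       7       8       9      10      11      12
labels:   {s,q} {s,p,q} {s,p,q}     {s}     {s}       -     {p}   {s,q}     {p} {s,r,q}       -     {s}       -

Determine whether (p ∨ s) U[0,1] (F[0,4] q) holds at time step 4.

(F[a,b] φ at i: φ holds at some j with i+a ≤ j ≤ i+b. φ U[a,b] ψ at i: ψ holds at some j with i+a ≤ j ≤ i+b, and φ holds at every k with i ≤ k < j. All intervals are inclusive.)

Need some j in [4,5] with F[0,4] q, and (p ∨ s) at every k in [4,j-1].
  j=4: F[0,4] q holds; no prefix to check → satisfied.

Holds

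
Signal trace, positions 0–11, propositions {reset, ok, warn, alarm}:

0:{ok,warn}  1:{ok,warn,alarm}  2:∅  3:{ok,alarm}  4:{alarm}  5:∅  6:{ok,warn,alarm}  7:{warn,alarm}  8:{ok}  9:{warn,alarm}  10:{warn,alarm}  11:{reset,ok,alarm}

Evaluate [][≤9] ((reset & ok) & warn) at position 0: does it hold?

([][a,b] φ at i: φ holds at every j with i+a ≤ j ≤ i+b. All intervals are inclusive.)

Check ((reset & ok) & warn) at every j in [0,9]:
  j=0: false
  j=1: false
  j=2: false
  j=3: false
  j=4: false
  j=5: false
  j=6: false
  j=7: false
  j=8: false
  j=9: false
Fails at j=0 → formula fails.

No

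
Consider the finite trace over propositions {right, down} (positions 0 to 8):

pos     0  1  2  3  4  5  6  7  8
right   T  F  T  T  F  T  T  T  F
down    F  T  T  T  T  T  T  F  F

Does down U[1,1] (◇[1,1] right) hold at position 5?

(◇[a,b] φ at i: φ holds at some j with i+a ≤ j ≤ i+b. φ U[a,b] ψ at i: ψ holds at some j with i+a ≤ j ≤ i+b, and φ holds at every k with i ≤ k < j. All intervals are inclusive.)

Holds

Need some j in [6,6] with ◇[1,1] right, and down at every k in [5,j-1].
  j=6: ◇[1,1] right holds; down holds at every k in [5,5] → satisfied.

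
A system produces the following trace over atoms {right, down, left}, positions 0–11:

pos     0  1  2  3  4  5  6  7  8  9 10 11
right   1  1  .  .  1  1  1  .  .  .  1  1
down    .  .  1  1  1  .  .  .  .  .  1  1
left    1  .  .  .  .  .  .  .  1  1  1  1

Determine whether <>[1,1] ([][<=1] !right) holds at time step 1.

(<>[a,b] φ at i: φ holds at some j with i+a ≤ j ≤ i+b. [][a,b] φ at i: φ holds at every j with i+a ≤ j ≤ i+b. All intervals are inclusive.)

Yes

Check [][<=1] !right at each j in [2,2]:
  j=2: holds on [2,3]
Found at j=2 → formula holds.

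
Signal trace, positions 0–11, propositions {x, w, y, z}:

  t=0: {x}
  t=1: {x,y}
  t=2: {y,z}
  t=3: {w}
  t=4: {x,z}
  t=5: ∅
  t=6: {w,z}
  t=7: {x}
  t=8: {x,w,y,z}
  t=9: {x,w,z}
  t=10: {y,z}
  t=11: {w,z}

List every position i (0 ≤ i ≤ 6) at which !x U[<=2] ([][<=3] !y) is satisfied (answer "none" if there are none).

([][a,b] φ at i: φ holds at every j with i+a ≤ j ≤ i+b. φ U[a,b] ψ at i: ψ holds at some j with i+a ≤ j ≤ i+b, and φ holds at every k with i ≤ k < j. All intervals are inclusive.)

2, 3, 4

Evaluate at each i in [0,6]:
  i=0: ✗ (no rhs in [0,2])
  i=1: ✗ (lhs fails at k=1 before rhs at j=3)
  i=2: ✓ (rhs at j=3; lhs holds on [2,2])
  i=3: ✓ (rhs at j=3)
  i=4: ✓ (rhs at j=4)
  i=5: ✗ (no rhs in [5,7])
  i=6: ✗ (no rhs in [6,8])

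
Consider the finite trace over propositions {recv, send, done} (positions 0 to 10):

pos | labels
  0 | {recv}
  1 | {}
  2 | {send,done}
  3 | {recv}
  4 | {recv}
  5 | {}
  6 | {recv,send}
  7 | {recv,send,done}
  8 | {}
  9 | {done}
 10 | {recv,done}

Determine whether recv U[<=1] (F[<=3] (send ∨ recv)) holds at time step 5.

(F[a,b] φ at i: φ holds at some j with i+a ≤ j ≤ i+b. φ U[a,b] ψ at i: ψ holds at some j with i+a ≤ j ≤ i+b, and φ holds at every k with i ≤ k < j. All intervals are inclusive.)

Holds

Need some j in [5,6] with F[<=3] (send ∨ recv), and recv at every k in [5,j-1].
  j=5: F[<=3] (send ∨ recv) holds; no prefix to check → satisfied.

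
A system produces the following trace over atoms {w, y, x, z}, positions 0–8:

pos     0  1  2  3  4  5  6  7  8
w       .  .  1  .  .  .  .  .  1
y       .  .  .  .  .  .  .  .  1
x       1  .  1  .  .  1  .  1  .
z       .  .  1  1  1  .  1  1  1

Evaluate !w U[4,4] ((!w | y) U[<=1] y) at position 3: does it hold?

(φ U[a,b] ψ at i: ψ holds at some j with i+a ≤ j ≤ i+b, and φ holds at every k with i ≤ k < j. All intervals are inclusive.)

Need some j in [7,7] with ((!w | y) U[<=1] y), and !w at every k in [3,j-1].
  j=7: ((!w | y) U[<=1] y) holds; !w holds at every k in [3,6] → satisfied.

True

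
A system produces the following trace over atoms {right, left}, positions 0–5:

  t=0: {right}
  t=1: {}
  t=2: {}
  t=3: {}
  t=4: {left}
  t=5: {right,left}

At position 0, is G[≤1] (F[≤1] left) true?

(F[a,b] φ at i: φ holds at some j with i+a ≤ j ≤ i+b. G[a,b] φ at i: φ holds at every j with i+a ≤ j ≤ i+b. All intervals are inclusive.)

False

Check F[≤1] left at every j in [0,1]:
  j=0: fails (none in [0,1])
  j=1: fails (none in [1,2])
Fails at j=0 → formula fails.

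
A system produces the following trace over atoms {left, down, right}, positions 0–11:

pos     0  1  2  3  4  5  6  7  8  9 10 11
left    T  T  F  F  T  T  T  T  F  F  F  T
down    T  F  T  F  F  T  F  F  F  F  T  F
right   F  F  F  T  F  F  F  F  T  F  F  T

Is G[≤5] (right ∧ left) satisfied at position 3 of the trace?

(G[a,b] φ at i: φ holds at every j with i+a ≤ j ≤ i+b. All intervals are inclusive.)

Check (right ∧ left) at every j in [3,8]:
  j=3: false
  j=4: false
  j=5: false
  j=6: false
  j=7: false
  j=8: false
Fails at j=3 → formula fails.

Does not hold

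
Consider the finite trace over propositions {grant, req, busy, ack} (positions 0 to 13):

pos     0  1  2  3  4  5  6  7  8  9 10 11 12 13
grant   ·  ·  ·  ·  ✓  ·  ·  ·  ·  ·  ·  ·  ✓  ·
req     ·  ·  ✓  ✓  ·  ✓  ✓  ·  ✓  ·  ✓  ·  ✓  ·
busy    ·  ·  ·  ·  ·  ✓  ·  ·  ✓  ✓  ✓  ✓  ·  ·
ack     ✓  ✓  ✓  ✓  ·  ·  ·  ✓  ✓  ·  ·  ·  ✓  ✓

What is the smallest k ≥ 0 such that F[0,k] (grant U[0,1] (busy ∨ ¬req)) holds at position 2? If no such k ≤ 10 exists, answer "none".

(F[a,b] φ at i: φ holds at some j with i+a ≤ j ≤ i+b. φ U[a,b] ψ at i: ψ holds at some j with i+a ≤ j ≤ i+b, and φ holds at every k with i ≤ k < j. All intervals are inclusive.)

Scan j = 2,3,… for (grant U[0,1] (busy ∨ ¬req)):
  j=2: fails
  j=3: fails
  j=4: holds
First hit at j=4, so smallest k = 4-2 = 2.

2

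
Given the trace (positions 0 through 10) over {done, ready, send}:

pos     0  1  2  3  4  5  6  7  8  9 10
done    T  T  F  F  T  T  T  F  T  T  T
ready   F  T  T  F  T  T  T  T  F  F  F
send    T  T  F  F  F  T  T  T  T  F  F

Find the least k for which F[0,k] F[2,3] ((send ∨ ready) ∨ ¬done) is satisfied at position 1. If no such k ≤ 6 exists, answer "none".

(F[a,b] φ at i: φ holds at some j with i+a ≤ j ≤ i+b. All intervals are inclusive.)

Scan j = 1,2,… for F[2,3] ((send ∨ ready) ∨ ¬done):
  j=1: holds
First hit at j=1, so smallest k = 1-1 = 0.

0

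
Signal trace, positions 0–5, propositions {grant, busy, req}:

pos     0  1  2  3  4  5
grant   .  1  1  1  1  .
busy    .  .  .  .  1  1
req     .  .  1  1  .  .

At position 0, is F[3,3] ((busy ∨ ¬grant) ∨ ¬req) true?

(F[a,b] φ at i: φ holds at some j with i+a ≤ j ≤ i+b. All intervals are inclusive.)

Does not hold

Check ((busy ∨ ¬grant) ∨ ¬req) at each j in [3,3]:
  j=3: false
No position in the window satisfies it → formula fails.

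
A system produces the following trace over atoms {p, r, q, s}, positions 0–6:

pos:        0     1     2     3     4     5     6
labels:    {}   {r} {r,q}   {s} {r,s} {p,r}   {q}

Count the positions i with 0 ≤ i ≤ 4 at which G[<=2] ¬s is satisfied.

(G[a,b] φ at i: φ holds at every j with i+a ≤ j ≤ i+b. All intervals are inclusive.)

1

Evaluate at each i in [0,4]:
  i=0: ✓ (all of [0,2])
  i=1: ✗ (fails at j=3)
  i=2: ✗ (fails at j=3)
  i=3: ✗ (fails at j=3)
  i=4: ✗ (fails at j=4)
Positions where it holds: {0} → 1.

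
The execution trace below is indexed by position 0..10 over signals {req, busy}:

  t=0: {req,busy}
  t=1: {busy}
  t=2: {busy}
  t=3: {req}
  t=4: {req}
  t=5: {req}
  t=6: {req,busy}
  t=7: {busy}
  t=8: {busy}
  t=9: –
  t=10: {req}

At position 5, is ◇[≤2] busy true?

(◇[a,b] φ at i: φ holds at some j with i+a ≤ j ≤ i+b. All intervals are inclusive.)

Check busy at each j in [5,7]:
  j=5: false
  j=6: true
  j=7: true
Found at j=6 → formula holds.

Holds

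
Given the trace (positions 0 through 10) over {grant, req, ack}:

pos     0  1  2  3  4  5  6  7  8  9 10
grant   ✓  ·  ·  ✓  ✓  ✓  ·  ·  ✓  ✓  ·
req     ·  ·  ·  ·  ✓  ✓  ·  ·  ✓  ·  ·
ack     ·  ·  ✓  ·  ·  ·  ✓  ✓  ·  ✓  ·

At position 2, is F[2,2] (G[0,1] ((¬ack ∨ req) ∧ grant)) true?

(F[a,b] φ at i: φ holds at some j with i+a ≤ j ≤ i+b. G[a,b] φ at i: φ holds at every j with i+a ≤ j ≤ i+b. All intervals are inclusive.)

Yes

Check G[0,1] ((¬ack ∨ req) ∧ grant) at each j in [4,4]:
  j=4: holds on [4,5]
Found at j=4 → formula holds.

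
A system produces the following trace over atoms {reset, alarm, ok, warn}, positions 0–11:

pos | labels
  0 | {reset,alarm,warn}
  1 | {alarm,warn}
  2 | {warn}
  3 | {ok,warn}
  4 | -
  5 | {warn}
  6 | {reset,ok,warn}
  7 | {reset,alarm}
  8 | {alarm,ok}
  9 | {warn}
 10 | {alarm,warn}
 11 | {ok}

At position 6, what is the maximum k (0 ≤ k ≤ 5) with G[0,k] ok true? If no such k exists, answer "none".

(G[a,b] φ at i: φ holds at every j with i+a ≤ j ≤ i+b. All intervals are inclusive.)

0

ok must hold from j=6 onward; find where it first fails.
  j=6: holds
  j=7: fails
Holds on [6,6], so largest k = 0.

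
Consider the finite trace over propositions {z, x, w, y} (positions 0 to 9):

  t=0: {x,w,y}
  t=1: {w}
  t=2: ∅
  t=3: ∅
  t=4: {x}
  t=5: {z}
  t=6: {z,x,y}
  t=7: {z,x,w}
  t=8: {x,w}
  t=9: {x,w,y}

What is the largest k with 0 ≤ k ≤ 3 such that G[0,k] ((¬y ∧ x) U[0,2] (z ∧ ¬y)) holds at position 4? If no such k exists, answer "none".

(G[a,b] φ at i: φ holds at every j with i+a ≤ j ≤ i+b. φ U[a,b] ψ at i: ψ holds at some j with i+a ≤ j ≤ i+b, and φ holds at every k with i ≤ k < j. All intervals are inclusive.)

1

((¬y ∧ x) U[0,2] (z ∧ ¬y)) must hold from j=4 onward; find where it first fails.
  j=4: holds
  j=5: holds
  j=6: fails
Holds on [4,5], so largest k = 1.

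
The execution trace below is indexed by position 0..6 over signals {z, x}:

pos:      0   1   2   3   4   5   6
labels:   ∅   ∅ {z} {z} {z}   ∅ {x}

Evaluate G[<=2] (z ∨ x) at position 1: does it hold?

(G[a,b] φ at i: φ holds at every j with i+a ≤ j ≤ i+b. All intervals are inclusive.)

Does not hold

Check (z ∨ x) at every j in [1,3]:
  j=1: false
  j=2: true
  j=3: true
Fails at j=1 → formula fails.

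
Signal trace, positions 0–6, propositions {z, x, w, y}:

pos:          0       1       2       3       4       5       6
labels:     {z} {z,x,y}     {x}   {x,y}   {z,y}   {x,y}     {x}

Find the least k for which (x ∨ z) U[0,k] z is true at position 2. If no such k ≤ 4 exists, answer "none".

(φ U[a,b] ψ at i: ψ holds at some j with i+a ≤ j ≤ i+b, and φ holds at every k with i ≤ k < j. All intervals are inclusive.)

Need earliest j ≥ 2 with z, and (x ∨ z) at every k in [2,j-1].
  j=2: rhs fails.
  j=3: rhs fails.
  j=4: rhs holds; lhs holds on [2,3]. k = 2.

2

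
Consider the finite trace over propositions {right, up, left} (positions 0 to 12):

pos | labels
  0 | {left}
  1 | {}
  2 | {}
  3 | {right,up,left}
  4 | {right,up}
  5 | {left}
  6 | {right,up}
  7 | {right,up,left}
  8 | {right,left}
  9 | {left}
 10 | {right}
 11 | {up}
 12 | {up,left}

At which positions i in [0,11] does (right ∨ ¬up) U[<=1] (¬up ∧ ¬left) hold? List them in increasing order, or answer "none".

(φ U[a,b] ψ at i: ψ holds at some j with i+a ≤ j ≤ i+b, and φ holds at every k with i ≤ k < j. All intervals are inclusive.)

0, 1, 2, 9, 10

Evaluate at each i in [0,11]:
  i=0: ✓ (rhs at j=1; lhs holds on [0,0])
  i=1: ✓ (rhs at j=1)
  i=2: ✓ (rhs at j=2)
  i=3: ✗ (no rhs in [3,4])
  i=4: ✗ (no rhs in [4,5])
  i=5: ✗ (no rhs in [5,6])
  i=6: ✗ (no rhs in [6,7])
  i=7: ✗ (no rhs in [7,8])
  i=8: ✗ (no rhs in [8,9])
  i=9: ✓ (rhs at j=10; lhs holds on [9,9])
  i=10: ✓ (rhs at j=10)
  i=11: ✗ (no rhs in [11,12])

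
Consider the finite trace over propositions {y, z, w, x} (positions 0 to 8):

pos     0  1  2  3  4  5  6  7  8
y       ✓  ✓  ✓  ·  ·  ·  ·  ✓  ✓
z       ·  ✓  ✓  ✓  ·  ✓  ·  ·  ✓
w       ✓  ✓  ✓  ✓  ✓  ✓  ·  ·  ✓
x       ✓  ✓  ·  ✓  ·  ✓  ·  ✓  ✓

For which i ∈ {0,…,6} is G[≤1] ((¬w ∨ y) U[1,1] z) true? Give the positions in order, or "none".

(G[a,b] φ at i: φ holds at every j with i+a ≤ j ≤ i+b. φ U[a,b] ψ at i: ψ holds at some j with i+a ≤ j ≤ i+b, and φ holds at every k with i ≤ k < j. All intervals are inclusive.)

Evaluate at each i in [0,6]:
  i=0: ✓ (all of [0,1])
  i=1: ✓ (all of [1,2])
  i=2: ✗ (fails at j=3)
  i=3: ✗ (fails at j=3)
  i=4: ✗ (fails at j=4)
  i=5: ✗ (fails at j=5)
  i=6: ✗ (fails at j=6)

0, 1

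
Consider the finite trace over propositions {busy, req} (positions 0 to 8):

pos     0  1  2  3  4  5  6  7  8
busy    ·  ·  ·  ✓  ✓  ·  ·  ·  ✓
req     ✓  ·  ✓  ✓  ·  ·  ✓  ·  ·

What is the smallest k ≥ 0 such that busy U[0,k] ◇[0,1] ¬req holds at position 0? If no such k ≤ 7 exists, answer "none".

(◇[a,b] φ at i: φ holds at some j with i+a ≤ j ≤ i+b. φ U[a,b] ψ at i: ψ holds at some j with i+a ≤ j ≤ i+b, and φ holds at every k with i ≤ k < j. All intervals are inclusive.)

0

Need earliest j ≥ 0 with ◇[0,1] ¬req, and busy at every k in [0,j-1].
  j=0: rhs holds (empty prefix). k = 0.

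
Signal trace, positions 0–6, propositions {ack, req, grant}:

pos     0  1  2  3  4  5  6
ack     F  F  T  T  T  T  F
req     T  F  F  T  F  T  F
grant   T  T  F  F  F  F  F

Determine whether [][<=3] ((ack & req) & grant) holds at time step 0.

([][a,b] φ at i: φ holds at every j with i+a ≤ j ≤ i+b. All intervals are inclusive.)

Does not hold

Check ((ack & req) & grant) at every j in [0,3]:
  j=0: false
  j=1: false
  j=2: false
  j=3: false
Fails at j=0 → formula fails.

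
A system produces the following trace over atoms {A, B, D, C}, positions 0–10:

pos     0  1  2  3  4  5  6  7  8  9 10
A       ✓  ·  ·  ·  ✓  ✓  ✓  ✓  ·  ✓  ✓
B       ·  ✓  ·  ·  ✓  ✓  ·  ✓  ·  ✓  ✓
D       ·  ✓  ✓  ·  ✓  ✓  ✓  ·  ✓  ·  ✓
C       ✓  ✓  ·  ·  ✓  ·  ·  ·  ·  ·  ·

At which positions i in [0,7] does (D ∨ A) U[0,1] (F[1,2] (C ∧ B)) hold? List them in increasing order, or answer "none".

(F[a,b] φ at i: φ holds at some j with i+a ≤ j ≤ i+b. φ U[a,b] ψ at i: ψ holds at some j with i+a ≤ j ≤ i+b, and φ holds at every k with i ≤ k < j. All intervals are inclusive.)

0, 1, 2, 3

Evaluate at each i in [0,7]:
  i=0: ✓ (rhs at j=0)
  i=1: ✓ (rhs at j=2; lhs holds on [1,1])
  i=2: ✓ (rhs at j=2)
  i=3: ✓ (rhs at j=3)
  i=4: ✗ (no rhs in [4,5])
  i=5: ✗ (no rhs in [5,6])
  i=6: ✗ (no rhs in [6,7])
  i=7: ✗ (no rhs in [7,8])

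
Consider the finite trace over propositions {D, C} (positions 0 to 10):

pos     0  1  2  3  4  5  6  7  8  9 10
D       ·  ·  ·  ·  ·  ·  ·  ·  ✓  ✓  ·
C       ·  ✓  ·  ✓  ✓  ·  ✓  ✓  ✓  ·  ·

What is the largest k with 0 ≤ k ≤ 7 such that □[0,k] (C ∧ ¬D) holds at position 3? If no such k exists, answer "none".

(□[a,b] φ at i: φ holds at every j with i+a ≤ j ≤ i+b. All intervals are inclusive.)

(C ∧ ¬D) must hold from j=3 onward; find where it first fails.
  j=3: holds
  j=4: holds
  j=5: fails
Holds on [3,4], so largest k = 1.

1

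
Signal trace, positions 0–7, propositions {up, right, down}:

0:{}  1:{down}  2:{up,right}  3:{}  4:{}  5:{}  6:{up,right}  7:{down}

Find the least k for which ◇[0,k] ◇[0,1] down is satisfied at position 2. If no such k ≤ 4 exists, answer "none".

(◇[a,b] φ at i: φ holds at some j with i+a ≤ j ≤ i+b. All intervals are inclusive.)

Scan j = 2,3,… for ◇[0,1] down:
  j=2: fails
  j=3: fails
  j=4: fails
  j=5: fails
  j=6: holds
First hit at j=6, so smallest k = 6-2 = 4.

4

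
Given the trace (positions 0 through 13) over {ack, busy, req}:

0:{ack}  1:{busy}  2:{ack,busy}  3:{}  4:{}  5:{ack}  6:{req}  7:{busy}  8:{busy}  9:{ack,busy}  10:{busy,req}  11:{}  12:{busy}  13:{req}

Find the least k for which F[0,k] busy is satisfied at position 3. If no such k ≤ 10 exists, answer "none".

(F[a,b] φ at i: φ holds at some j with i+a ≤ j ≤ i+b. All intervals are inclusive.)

4

Scan j = 3,4,… for busy:
  j=3: fails
  j=4: fails
  j=5: fails
  j=6: fails
  j=7: holds
First hit at j=7, so smallest k = 7-3 = 4.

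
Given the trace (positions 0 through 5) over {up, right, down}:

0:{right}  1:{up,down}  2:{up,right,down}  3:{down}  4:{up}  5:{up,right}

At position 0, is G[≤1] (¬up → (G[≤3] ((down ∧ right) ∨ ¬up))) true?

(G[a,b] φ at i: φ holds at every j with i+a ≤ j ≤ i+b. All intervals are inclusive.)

False

Check (¬up → (G[≤3] ((down ∧ right) ∨ ¬up))) at every j in [0,1]:
  j=0: antecedent true; consequent fails at 1 → ✗
  j=1: antecedent false → ✓
Fails at j=0 → formula fails.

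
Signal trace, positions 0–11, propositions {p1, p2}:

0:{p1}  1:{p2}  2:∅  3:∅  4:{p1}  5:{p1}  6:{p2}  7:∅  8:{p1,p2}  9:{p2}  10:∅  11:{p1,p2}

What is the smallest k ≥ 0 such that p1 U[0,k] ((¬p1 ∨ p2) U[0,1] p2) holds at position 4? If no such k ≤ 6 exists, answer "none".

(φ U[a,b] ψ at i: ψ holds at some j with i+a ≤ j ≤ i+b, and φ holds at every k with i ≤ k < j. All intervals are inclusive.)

2

Need earliest j ≥ 4 with ((¬p1 ∨ p2) U[0,1] p2), and p1 at every k in [4,j-1].
  j=4: rhs fails.
  j=5: rhs fails.
  j=6: rhs holds; lhs holds on [4,5]. k = 2.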